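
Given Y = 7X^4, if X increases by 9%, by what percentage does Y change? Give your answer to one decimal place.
41.2%

For Y = 7X^4:
If X → X(1 + 0.09)
Then Y → Y · (1 + 0.09)^4
     ≈ Y · 1.4116

Percentage change = ((1 + 0.09)^4 − 1) × 100% ≈ 41.2%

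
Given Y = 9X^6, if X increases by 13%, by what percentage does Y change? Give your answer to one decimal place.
108.2%

For Y = 9X^6:
If X → X(1 + 0.13)
Then Y → Y · (1 + 0.13)^6
     ≈ Y · 2.0820

Percentage change = ((1 + 0.13)^6 − 1) × 100% ≈ 108.2%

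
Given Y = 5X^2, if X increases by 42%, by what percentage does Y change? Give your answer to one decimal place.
101.6%

For Y = 5X^2:
If X → X(1 + 0.42)
Then Y → Y · (1 + 0.42)^2
     = Y · 2.0164

Percentage change = ((1 + 0.42)^2 − 1) × 100% ≈ 101.6%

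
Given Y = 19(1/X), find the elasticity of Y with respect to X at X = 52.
Elasticity = -1

Elasticity = (dY/dX) · (X/Y)

dY/dX = -19/X²
At X = 52: dY/dX = -19/2704, Y = 19/52

Elasticity = (-19/2704) · (52 / (19/52)) = -1

Interpretation: for a small percentage change in X, the percentage change in Y is approximately -1.00 times as large.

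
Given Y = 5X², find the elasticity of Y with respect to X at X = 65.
Elasticity = 2

Elasticity = (dY/dX) · (X/Y)

dY/dX = 10·X
At X = 65: dY/dX = 650, Y = 21125

Elasticity = 650 · (65 / 21125) = 2

Interpretation: for a small percentage change in X, the percentage change in Y is approximately 2.00 times as large.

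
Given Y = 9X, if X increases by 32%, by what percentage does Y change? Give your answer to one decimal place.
32.0%

For Y = 9X:
If X → X(1 + 0.32)
Then Y → Y · (1 + 0.32)^1
     = Y · 1.3200

Percentage change = ((1 + 0.32)^1 − 1) × 100% = 32.0%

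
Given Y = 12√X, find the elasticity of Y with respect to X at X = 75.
Elasticity = 1/2

Elasticity = (dY/dX) · (X/Y)

dY/dX = 6/√X
At X = 75: dY/dX = 2·√3/5, Y = 60·√3

Elasticity = (2·√3/5) · (75 / (60·√3)) = 1/2

Interpretation: for a small percentage change in X, the percentage change in Y is approximately 0.50 times as large.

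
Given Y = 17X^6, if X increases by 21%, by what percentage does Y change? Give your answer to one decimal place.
213.8%

For Y = 17X^6:
If X → X(1 + 0.21)
Then Y → Y · (1 + 0.21)^6
     ≈ Y · 3.1384

Percentage change = ((1 + 0.21)^6 − 1) × 100% ≈ 213.8%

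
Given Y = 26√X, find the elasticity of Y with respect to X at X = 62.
Elasticity = 1/2

Elasticity = (dY/dX) · (X/Y)

dY/dX = 13/√X
At X = 62: dY/dX = 13·√62/62, Y = 26·√62

Elasticity = (13·√62/62) · (62 / (26·√62)) = 1/2

Interpretation: for a small percentage change in X, the percentage change in Y is approximately 0.50 times as large.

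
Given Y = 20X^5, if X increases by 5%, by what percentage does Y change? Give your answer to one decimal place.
27.6%

For Y = 20X^5:
If X → X(1 + 0.05)
Then Y → Y · (1 + 0.05)^5
     ≈ Y · 1.2763

Percentage change = ((1 + 0.05)^5 − 1) × 100% ≈ 27.6%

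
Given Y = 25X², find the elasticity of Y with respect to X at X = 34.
Elasticity = 2

Elasticity = (dY/dX) · (X/Y)

dY/dX = 50·X
At X = 34: dY/dX = 1700, Y = 28900

Elasticity = 1700 · (34 / 28900) = 2

Interpretation: for a small percentage change in X, the percentage change in Y is approximately 2.00 times as large.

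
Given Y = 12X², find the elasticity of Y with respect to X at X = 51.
Elasticity = 2

Elasticity = (dY/dX) · (X/Y)

dY/dX = 24·X
At X = 51: dY/dX = 1224, Y = 31212

Elasticity = 1224 · (51 / 31212) = 2

Interpretation: for a small percentage change in X, the percentage change in Y is approximately 2.00 times as large.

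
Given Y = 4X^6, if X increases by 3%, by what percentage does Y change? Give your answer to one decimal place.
19.4%

For Y = 4X^6:
If X → X(1 + 0.03)
Then Y → Y · (1 + 0.03)^6
     ≈ Y · 1.1941

Percentage change = ((1 + 0.03)^6 − 1) × 100% ≈ 19.4%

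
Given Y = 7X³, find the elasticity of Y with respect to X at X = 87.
Elasticity = 3

Elasticity = (dY/dX) · (X/Y)

dY/dX = 21·X²
At X = 87: dY/dX = 158949, Y = 4609521

Elasticity = 158949 · (87 / 4609521) = 3

Interpretation: for a small percentage change in X, the percentage change in Y is approximately 3.00 times as large.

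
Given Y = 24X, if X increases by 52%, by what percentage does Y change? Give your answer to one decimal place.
52.0%

For Y = 24X:
If X → X(1 + 0.52)
Then Y → Y · (1 + 0.52)^1
     = Y · 1.5200

Percentage change = ((1 + 0.52)^1 − 1) × 100% = 52.0%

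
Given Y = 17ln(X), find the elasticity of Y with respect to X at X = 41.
Elasticity = 1/ln(41) ≈ 0.2693

Elasticity = (dY/dX) · (X/Y)

dY/dX = 17/X
At X = 41: dY/dX = 17/41, Y = 17·ln(41)

Elasticity = (17/41) · (41 / (17·ln(41))) = 1/ln(41) ≈ 0.2693

Interpretation: for a small percentage change in X, the percentage change in Y is approximately 0.27 times as large.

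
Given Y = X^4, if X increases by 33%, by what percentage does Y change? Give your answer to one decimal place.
212.9%

For Y = X^4:
If X → X(1 + 0.33)
Then Y → Y · (1 + 0.33)^4
     ≈ Y · 3.1290

Percentage change = ((1 + 0.33)^4 − 1) × 100% ≈ 212.9%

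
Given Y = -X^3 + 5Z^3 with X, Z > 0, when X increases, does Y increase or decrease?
Y decreases

Taking the partial derivative:
∂Y/∂X = -3X^2

∂Y/∂X = -3X^2 < 0 (assuming positive values)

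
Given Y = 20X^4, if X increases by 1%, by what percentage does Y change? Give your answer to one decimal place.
4.1%

For Y = 20X^4:
If X → X(1 + 0.01)
Then Y → Y · (1 + 0.01)^4
     ≈ Y · 1.0406

Percentage change = ((1 + 0.01)^4 − 1) × 100% ≈ 4.1%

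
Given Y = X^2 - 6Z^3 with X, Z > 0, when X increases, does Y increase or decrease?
Y increases

Taking the partial derivative:
∂Y/∂X = 2X

∂Y/∂X = 2X > 0 (assuming positive values)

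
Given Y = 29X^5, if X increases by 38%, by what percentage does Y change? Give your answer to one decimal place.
400.5%

For Y = 29X^5:
If X → X(1 + 0.38)
Then Y → Y · (1 + 0.38)^5
     ≈ Y · 5.0049

Percentage change = ((1 + 0.38)^5 − 1) × 100% ≈ 400.5%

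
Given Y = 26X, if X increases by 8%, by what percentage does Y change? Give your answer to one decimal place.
8.0%

For Y = 26X:
If X → X(1 + 0.08)
Then Y → Y · (1 + 0.08)^1
     = Y · 1.0800

Percentage change = ((1 + 0.08)^1 − 1) × 100% = 8.0%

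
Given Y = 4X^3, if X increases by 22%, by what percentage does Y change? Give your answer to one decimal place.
81.6%

For Y = 4X^3:
If X → X(1 + 0.22)
Then Y → Y · (1 + 0.22)^3
     ≈ Y · 1.8158

Percentage change = ((1 + 0.22)^3 − 1) × 100% ≈ 81.6%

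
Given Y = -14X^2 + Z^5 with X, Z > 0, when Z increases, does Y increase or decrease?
Y increases

Taking the partial derivative:
∂Y/∂Z = 5Z^4

∂Y/∂Z = 5Z^4 > 0 (assuming positive values)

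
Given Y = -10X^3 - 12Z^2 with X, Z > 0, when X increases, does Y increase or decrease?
Y decreases

Taking the partial derivative:
∂Y/∂X = -30X^2

∂Y/∂X = -30X^2 < 0 (assuming positive values)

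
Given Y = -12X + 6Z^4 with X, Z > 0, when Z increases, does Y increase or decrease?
Y increases

Taking the partial derivative:
∂Y/∂Z = 24Z^3

∂Y/∂Z = 24Z^3 > 0 (assuming positive values)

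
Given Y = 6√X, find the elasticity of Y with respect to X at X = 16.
Elasticity = 1/2

Elasticity = (dY/dX) · (X/Y)

dY/dX = 3/√X
At X = 16: dY/dX = 3/4, Y = 24

Elasticity = (3/4) · (16 / 24) = 1/2

Interpretation: for a small percentage change in X, the percentage change in Y is approximately 0.50 times as large.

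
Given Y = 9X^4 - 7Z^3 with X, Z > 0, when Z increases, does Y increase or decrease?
Y decreases

Taking the partial derivative:
∂Y/∂Z = -21Z^2

∂Y/∂Z = -21Z^2 < 0 (assuming positive values)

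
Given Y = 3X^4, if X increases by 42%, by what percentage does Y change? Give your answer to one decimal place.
306.6%

For Y = 3X^4:
If X → X(1 + 0.42)
Then Y → Y · (1 + 0.42)^4
     ≈ Y · 4.0659

Percentage change = ((1 + 0.42)^4 − 1) × 100% ≈ 306.6%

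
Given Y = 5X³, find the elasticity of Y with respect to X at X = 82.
Elasticity = 3

Elasticity = (dY/dX) · (X/Y)

dY/dX = 15·X²
At X = 82: dY/dX = 100860, Y = 2756840

Elasticity = 100860 · (82 / 2756840) = 3

Interpretation: for a small percentage change in X, the percentage change in Y is approximately 3.00 times as large.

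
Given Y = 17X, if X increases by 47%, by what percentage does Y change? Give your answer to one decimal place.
47.0%

For Y = 17X:
If X → X(1 + 0.47)
Then Y → Y · (1 + 0.47)^1
     = Y · 1.4700

Percentage change = ((1 + 0.47)^1 − 1) × 100% = 47.0%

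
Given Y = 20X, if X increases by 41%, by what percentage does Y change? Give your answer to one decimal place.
41.0%

For Y = 20X:
If X → X(1 + 0.41)
Then Y → Y · (1 + 0.41)^1
     = Y · 1.4100

Percentage change = ((1 + 0.41)^1 − 1) × 100% = 41.0%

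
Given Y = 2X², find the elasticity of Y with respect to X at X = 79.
Elasticity = 2

Elasticity = (dY/dX) · (X/Y)

dY/dX = 4·X
At X = 79: dY/dX = 316, Y = 12482

Elasticity = 316 · (79 / 12482) = 2

Interpretation: for a small percentage change in X, the percentage change in Y is approximately 2.00 times as large.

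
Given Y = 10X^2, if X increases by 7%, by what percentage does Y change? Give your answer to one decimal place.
14.5%

For Y = 10X^2:
If X → X(1 + 0.07)
Then Y → Y · (1 + 0.07)^2
     = Y · 1.1449

Percentage change = ((1 + 0.07)^2 − 1) × 100% ≈ 14.5%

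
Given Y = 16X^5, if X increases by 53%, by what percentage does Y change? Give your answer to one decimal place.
738.4%

For Y = 16X^5:
If X → X(1 + 0.53)
Then Y → Y · (1 + 0.53)^5
     ≈ Y · 8.3841

Percentage change = ((1 + 0.53)^5 − 1) × 100% ≈ 738.4%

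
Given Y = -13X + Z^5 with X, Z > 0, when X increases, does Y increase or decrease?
Y decreases

Taking the partial derivative:
∂Y/∂X = -13

∂Y/∂X = -13 < 0 (assuming positive values)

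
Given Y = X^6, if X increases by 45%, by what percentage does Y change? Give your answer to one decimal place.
829.4%

For Y = X^6:
If X → X(1 + 0.45)
Then Y → Y · (1 + 0.45)^6
     ≈ Y · 9.2941

Percentage change = ((1 + 0.45)^6 − 1) × 100% ≈ 829.4%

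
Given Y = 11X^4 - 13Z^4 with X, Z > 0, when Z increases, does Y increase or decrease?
Y decreases

Taking the partial derivative:
∂Y/∂Z = -52Z^3

∂Y/∂Z = -52Z^3 < 0 (assuming positive values)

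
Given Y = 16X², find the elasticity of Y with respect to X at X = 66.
Elasticity = 2

Elasticity = (dY/dX) · (X/Y)

dY/dX = 32·X
At X = 66: dY/dX = 2112, Y = 69696

Elasticity = 2112 · (66 / 69696) = 2

Interpretation: for a small percentage change in X, the percentage change in Y is approximately 2.00 times as large.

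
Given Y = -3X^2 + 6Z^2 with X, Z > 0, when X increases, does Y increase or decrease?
Y decreases

Taking the partial derivative:
∂Y/∂X = -6X

∂Y/∂X = -6X < 0 (assuming positive values)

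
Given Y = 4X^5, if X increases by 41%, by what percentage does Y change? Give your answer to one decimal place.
457.3%

For Y = 4X^5:
If X → X(1 + 0.41)
Then Y → Y · (1 + 0.41)^5
     ≈ Y · 5.5731

Percentage change = ((1 + 0.41)^5 − 1) × 100% ≈ 457.3%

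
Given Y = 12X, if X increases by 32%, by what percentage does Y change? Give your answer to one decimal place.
32.0%

For Y = 12X:
If X → X(1 + 0.32)
Then Y → Y · (1 + 0.32)^1
     = Y · 1.3200

Percentage change = ((1 + 0.32)^1 − 1) × 100% = 32.0%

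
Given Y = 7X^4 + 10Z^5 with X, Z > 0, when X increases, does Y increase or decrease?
Y increases

Taking the partial derivative:
∂Y/∂X = 28X^3

∂Y/∂X = 28X^3 > 0 (assuming positive values)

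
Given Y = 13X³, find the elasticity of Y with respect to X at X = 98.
Elasticity = 3

Elasticity = (dY/dX) · (X/Y)

dY/dX = 39·X²
At X = 98: dY/dX = 374556, Y = 12235496

Elasticity = 374556 · (98 / 12235496) = 3

Interpretation: for a small percentage change in X, the percentage change in Y is approximately 3.00 times as large.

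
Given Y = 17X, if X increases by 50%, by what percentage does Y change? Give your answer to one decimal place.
50.0%

For Y = 17X:
If X → X(1 + 0.5)
Then Y → Y · (1 + 0.5)^1
     = Y · 1.5000

Percentage change = ((1 + 0.5)^1 − 1) × 100% = 50.0%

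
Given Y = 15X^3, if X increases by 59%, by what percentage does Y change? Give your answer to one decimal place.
302.0%

For Y = 15X^3:
If X → X(1 + 0.59)
Then Y → Y · (1 + 0.59)^3
     ≈ Y · 4.0197

Percentage change = ((1 + 0.59)^3 − 1) × 100% ≈ 302.0%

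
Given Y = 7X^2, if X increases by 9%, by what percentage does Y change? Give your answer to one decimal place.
18.8%

For Y = 7X^2:
If X → X(1 + 0.09)
Then Y → Y · (1 + 0.09)^2
     = Y · 1.1881

Percentage change = ((1 + 0.09)^2 − 1) × 100% ≈ 18.8%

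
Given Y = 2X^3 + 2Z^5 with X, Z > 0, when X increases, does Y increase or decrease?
Y increases

Taking the partial derivative:
∂Y/∂X = 6X^2

∂Y/∂X = 6X^2 > 0 (assuming positive values)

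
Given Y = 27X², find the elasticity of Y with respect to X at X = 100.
Elasticity = 2

Elasticity = (dY/dX) · (X/Y)

dY/dX = 54·X
At X = 100: dY/dX = 5400, Y = 270000

Elasticity = 5400 · (100 / 270000) = 2

Interpretation: for a small percentage change in X, the percentage change in Y is approximately 2.00 times as large.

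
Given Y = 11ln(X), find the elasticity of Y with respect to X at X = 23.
Elasticity = 1/ln(23) ≈ 0.3189

Elasticity = (dY/dX) · (X/Y)

dY/dX = 11/X
At X = 23: dY/dX = 11/23, Y = 11·ln(23)

Elasticity = (11/23) · (23 / (11·ln(23))) = 1/ln(23) ≈ 0.3189

Interpretation: for a small percentage change in X, the percentage change in Y is approximately 0.32 times as large.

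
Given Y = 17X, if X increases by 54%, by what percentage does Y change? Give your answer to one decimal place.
54.0%

For Y = 17X:
If X → X(1 + 0.54)
Then Y → Y · (1 + 0.54)^1
     = Y · 1.5400

Percentage change = ((1 + 0.54)^1 − 1) × 100% = 54.0%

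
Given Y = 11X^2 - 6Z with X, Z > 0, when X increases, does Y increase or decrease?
Y increases

Taking the partial derivative:
∂Y/∂X = 22X

∂Y/∂X = 22X > 0 (assuming positive values)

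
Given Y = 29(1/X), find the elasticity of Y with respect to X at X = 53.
Elasticity = -1

Elasticity = (dY/dX) · (X/Y)

dY/dX = -29/X²
At X = 53: dY/dX = -29/2809, Y = 29/53

Elasticity = (-29/2809) · (53 / (29/53)) = -1

Interpretation: for a small percentage change in X, the percentage change in Y is approximately -1.00 times as large.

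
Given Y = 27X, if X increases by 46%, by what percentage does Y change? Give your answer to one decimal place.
46.0%

For Y = 27X:
If X → X(1 + 0.46)
Then Y → Y · (1 + 0.46)^1
     = Y · 1.4600

Percentage change = ((1 + 0.46)^1 − 1) × 100% = 46.0%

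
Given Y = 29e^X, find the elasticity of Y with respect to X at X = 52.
Elasticity = 52

Elasticity = (dY/dX) · (X/Y)

dY/dX = 29·e^X
At X = 52: dY/dX = 29·e^52, Y = 29·e^52

Elasticity = (29·e^52) · (52 / (29·e^52)) = 52

Interpretation: for a small percentage change in X, the percentage change in Y is approximately 52.00 times as large.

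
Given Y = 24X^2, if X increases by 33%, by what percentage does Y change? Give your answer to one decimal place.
76.9%

For Y = 24X^2:
If X → X(1 + 0.33)
Then Y → Y · (1 + 0.33)^2
     = Y · 1.7689

Percentage change = ((1 + 0.33)^2 − 1) × 100% ≈ 76.9%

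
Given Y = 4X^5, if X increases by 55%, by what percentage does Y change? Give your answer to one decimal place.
794.7%

For Y = 4X^5:
If X → X(1 + 0.55)
Then Y → Y · (1 + 0.55)^5
     ≈ Y · 8.9466

Percentage change = ((1 + 0.55)^5 − 1) × 100% ≈ 794.7%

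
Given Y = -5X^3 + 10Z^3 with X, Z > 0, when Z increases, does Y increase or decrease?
Y increases

Taking the partial derivative:
∂Y/∂Z = 30Z^2

∂Y/∂Z = 30Z^2 > 0 (assuming positive values)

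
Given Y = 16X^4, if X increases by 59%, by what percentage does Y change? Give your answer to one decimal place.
539.1%

For Y = 16X^4:
If X → X(1 + 0.59)
Then Y → Y · (1 + 0.59)^4
     ≈ Y · 6.3913

Percentage change = ((1 + 0.59)^4 − 1) × 100% ≈ 539.1%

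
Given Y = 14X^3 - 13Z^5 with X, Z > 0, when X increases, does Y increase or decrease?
Y increases

Taking the partial derivative:
∂Y/∂X = 42X^2

∂Y/∂X = 42X^2 > 0 (assuming positive values)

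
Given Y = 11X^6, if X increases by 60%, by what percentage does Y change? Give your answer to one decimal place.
1577.7%

For Y = 11X^6:
If X → X(1 + 0.6)
Then Y → Y · (1 + 0.6)^6
     ≈ Y · 16.7772

Percentage change = ((1 + 0.6)^6 − 1) × 100% ≈ 1577.7%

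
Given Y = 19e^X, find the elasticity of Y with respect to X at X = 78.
Elasticity = 78

Elasticity = (dY/dX) · (X/Y)

dY/dX = 19·e^X
At X = 78: dY/dX = 19·e^78, Y = 19·e^78

Elasticity = (19·e^78) · (78 / (19·e^78)) = 78

Interpretation: for a small percentage change in X, the percentage change in Y is approximately 78.00 times as large.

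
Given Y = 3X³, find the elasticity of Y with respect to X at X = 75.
Elasticity = 3

Elasticity = (dY/dX) · (X/Y)

dY/dX = 9·X²
At X = 75: dY/dX = 50625, Y = 1265625

Elasticity = 50625 · (75 / 1265625) = 3

Interpretation: for a small percentage change in X, the percentage change in Y is approximately 3.00 times as large.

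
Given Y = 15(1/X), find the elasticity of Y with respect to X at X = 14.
Elasticity = -1

Elasticity = (dY/dX) · (X/Y)

dY/dX = -15/X²
At X = 14: dY/dX = -15/196, Y = 15/14

Elasticity = (-15/196) · (14 / (15/14)) = -1

Interpretation: for a small percentage change in X, the percentage change in Y is approximately -1.00 times as large.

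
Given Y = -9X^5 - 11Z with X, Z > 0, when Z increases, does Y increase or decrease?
Y decreases

Taking the partial derivative:
∂Y/∂Z = -11

∂Y/∂Z = -11 < 0 (assuming positive values)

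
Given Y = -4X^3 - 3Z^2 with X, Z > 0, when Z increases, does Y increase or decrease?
Y decreases

Taking the partial derivative:
∂Y/∂Z = -6Z

∂Y/∂Z = -6Z < 0 (assuming positive values)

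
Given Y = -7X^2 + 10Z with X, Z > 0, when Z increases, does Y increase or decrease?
Y increases

Taking the partial derivative:
∂Y/∂Z = 10

∂Y/∂Z = 10 > 0 (assuming positive values)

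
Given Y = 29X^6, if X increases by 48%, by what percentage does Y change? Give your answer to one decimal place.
950.9%

For Y = 29X^6:
If X → X(1 + 0.48)
Then Y → Y · (1 + 0.48)^6
     ≈ Y · 10.5092

Percentage change = ((1 + 0.48)^6 − 1) × 100% ≈ 950.9%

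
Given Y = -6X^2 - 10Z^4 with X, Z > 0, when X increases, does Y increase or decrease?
Y decreases

Taking the partial derivative:
∂Y/∂X = -12X

∂Y/∂X = -12X < 0 (assuming positive values)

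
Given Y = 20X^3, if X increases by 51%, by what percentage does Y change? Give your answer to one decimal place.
244.3%

For Y = 20X^3:
If X → X(1 + 0.51)
Then Y → Y · (1 + 0.51)^3
     ≈ Y · 3.4430

Percentage change = ((1 + 0.51)^3 − 1) × 100% ≈ 244.3%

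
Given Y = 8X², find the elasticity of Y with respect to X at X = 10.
Elasticity = 2

Elasticity = (dY/dX) · (X/Y)

dY/dX = 16·X
At X = 10: dY/dX = 160, Y = 800

Elasticity = 160 · (10 / 800) = 2

Interpretation: for a small percentage change in X, the percentage change in Y is approximately 2.00 times as large.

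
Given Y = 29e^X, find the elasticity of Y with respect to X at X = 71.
Elasticity = 71

Elasticity = (dY/dX) · (X/Y)

dY/dX = 29·e^X
At X = 71: dY/dX = 29·e^71, Y = 29·e^71

Elasticity = (29·e^71) · (71 / (29·e^71)) = 71

Interpretation: for a small percentage change in X, the percentage change in Y is approximately 71.00 times as large.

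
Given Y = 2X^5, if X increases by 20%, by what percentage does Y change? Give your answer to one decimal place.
148.8%

For Y = 2X^5:
If X → X(1 + 0.2)
Then Y → Y · (1 + 0.2)^5
     ≈ Y · 2.4883

Percentage change = ((1 + 0.2)^5 − 1) × 100% ≈ 148.8%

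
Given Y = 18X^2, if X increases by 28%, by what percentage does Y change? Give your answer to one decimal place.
63.8%

For Y = 18X^2:
If X → X(1 + 0.28)
Then Y → Y · (1 + 0.28)^2
     = Y · 1.6384

Percentage change = ((1 + 0.28)^2 − 1) × 100% ≈ 63.8%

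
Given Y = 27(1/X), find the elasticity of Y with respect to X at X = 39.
Elasticity = -1

Elasticity = (dY/dX) · (X/Y)

dY/dX = -27/X²
At X = 39: dY/dX = -3/169, Y = 9/13

Elasticity = (-3/169) · (39 / (9/13)) = -1

Interpretation: for a small percentage change in X, the percentage change in Y is approximately -1.00 times as large.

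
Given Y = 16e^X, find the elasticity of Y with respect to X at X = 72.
Elasticity = 72

Elasticity = (dY/dX) · (X/Y)

dY/dX = 16·e^X
At X = 72: dY/dX = 16·e^72, Y = 16·e^72

Elasticity = (16·e^72) · (72 / (16·e^72)) = 72

Interpretation: for a small percentage change in X, the percentage change in Y is approximately 72.00 times as large.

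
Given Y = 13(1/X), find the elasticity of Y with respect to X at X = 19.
Elasticity = -1

Elasticity = (dY/dX) · (X/Y)

dY/dX = -13/X²
At X = 19: dY/dX = -13/361, Y = 13/19

Elasticity = (-13/361) · (19 / (13/19)) = -1

Interpretation: for a small percentage change in X, the percentage change in Y is approximately -1.00 times as large.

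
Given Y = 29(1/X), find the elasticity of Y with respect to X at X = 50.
Elasticity = -1

Elasticity = (dY/dX) · (X/Y)

dY/dX = -29/X²
At X = 50: dY/dX = -29/2500, Y = 29/50

Elasticity = (-29/2500) · (50 / (29/50)) = -1

Interpretation: for a small percentage change in X, the percentage change in Y is approximately -1.00 times as large.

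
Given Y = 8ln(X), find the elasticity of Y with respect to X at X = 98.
Elasticity = 1/ln(98) ≈ 0.2181

Elasticity = (dY/dX) · (X/Y)

dY/dX = 8/X
At X = 98: dY/dX = 4/49, Y = 8·ln(98)

Elasticity = (4/49) · (98 / (8·ln(98))) = 1/ln(98) ≈ 0.2181

Interpretation: for a small percentage change in X, the percentage change in Y is approximately 0.22 times as large.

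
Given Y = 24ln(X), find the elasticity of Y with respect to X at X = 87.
Elasticity = 1/ln(87) ≈ 0.2239

Elasticity = (dY/dX) · (X/Y)

dY/dX = 24/X
At X = 87: dY/dX = 8/29, Y = 24·ln(87)

Elasticity = (8/29) · (87 / (24·ln(87))) = 1/ln(87) ≈ 0.2239

Interpretation: for a small percentage change in X, the percentage change in Y is approximately 0.22 times as large.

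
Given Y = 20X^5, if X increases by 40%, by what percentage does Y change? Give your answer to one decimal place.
437.8%

For Y = 20X^5:
If X → X(1 + 0.4)
Then Y → Y · (1 + 0.4)^5
     ≈ Y · 5.3782

Percentage change = ((1 + 0.4)^5 − 1) × 100% ≈ 437.8%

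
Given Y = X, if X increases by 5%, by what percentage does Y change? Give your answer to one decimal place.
5.0%

For Y = X:
If X → X(1 + 0.05)
Then Y → Y · (1 + 0.05)^1
     = Y · 1.0500

Percentage change = ((1 + 0.05)^1 − 1) × 100% = 5.0%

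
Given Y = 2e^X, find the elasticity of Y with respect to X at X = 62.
Elasticity = 62

Elasticity = (dY/dX) · (X/Y)

dY/dX = 2·e^X
At X = 62: dY/dX = 2·e^62, Y = 2·e^62

Elasticity = (2·e^62) · (62 / (2·e^62)) = 62

Interpretation: for a small percentage change in X, the percentage change in Y is approximately 62.00 times as large.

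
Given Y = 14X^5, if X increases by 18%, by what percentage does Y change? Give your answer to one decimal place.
128.8%

For Y = 14X^5:
If X → X(1 + 0.18)
Then Y → Y · (1 + 0.18)^5
     ≈ Y · 2.2878

Percentage change = ((1 + 0.18)^5 − 1) × 100% ≈ 128.8%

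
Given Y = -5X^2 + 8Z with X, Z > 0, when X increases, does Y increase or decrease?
Y decreases

Taking the partial derivative:
∂Y/∂X = -10X

∂Y/∂X = -10X < 0 (assuming positive values)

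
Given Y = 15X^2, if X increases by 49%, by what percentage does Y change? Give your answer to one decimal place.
122.0%

For Y = 15X^2:
If X → X(1 + 0.49)
Then Y → Y · (1 + 0.49)^2
     = Y · 2.2201

Percentage change = ((1 + 0.49)^2 − 1) × 100% ≈ 122.0%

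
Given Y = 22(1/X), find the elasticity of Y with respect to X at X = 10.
Elasticity = -1

Elasticity = (dY/dX) · (X/Y)

dY/dX = -22/X²
At X = 10: dY/dX = -11/50, Y = 11/5

Elasticity = (-11/50) · (10 / (11/5)) = -1

Interpretation: for a small percentage change in X, the percentage change in Y is approximately -1.00 times as large.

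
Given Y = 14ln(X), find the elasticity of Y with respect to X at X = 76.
Elasticity = 1/ln(76) ≈ 0.2309

Elasticity = (dY/dX) · (X/Y)

dY/dX = 14/X
At X = 76: dY/dX = 7/38, Y = 14·ln(76)

Elasticity = (7/38) · (76 / (14·ln(76))) = 1/ln(76) ≈ 0.2309

Interpretation: for a small percentage change in X, the percentage change in Y is approximately 0.23 times as large.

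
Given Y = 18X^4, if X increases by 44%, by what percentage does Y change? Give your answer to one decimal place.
330.0%

For Y = 18X^4:
If X → X(1 + 0.44)
Then Y → Y · (1 + 0.44)^4
     ≈ Y · 4.2998

Percentage change = ((1 + 0.44)^4 − 1) × 100% ≈ 330.0%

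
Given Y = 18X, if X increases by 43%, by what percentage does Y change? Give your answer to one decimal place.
43.0%

For Y = 18X:
If X → X(1 + 0.43)
Then Y → Y · (1 + 0.43)^1
     = Y · 1.4300

Percentage change = ((1 + 0.43)^1 − 1) × 100% = 43.0%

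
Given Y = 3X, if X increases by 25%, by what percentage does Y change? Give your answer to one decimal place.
25.0%

For Y = 3X:
If X → X(1 + 0.25)
Then Y → Y · (1 + 0.25)^1
     = Y · 1.2500

Percentage change = ((1 + 0.25)^1 − 1) × 100% = 25.0%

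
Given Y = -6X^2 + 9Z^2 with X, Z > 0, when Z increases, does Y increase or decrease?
Y increases

Taking the partial derivative:
∂Y/∂Z = 18Z

∂Y/∂Z = 18Z > 0 (assuming positive values)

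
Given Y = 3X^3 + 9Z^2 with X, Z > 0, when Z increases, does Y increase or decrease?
Y increases

Taking the partial derivative:
∂Y/∂Z = 18Z

∂Y/∂Z = 18Z > 0 (assuming positive values)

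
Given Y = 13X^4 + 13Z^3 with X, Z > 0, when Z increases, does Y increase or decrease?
Y increases

Taking the partial derivative:
∂Y/∂Z = 39Z^2

∂Y/∂Z = 39Z^2 > 0 (assuming positive values)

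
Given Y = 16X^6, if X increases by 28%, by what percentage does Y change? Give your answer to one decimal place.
339.8%

For Y = 16X^6:
If X → X(1 + 0.28)
Then Y → Y · (1 + 0.28)^6
     ≈ Y · 4.3980

Percentage change = ((1 + 0.28)^6 − 1) × 100% ≈ 339.8%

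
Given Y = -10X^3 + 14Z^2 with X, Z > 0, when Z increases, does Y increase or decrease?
Y increases

Taking the partial derivative:
∂Y/∂Z = 28Z

∂Y/∂Z = 28Z > 0 (assuming positive values)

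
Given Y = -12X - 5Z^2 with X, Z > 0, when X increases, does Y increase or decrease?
Y decreases

Taking the partial derivative:
∂Y/∂X = -12

∂Y/∂X = -12 < 0 (assuming positive values)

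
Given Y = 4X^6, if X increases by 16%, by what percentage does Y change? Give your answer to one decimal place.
143.6%

For Y = 4X^6:
If X → X(1 + 0.16)
Then Y → Y · (1 + 0.16)^6
     ≈ Y · 2.4364

Percentage change = ((1 + 0.16)^6 − 1) × 100% ≈ 143.6%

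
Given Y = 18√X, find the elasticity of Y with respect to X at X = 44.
Elasticity = 1/2

Elasticity = (dY/dX) · (X/Y)

dY/dX = 9/√X
At X = 44: dY/dX = 9·√11/22, Y = 36·√11

Elasticity = (9·√11/22) · (44 / (36·√11)) = 1/2

Interpretation: for a small percentage change in X, the percentage change in Y is approximately 0.50 times as large.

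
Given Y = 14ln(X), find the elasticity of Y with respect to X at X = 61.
Elasticity = 1/ln(61) ≈ 0.2433

Elasticity = (dY/dX) · (X/Y)

dY/dX = 14/X
At X = 61: dY/dX = 14/61, Y = 14·ln(61)

Elasticity = (14/61) · (61 / (14·ln(61))) = 1/ln(61) ≈ 0.2433

Interpretation: for a small percentage change in X, the percentage change in Y is approximately 0.24 times as large.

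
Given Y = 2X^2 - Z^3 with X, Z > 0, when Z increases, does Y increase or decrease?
Y decreases

Taking the partial derivative:
∂Y/∂Z = -3Z^2

∂Y/∂Z = -3Z^2 < 0 (assuming positive values)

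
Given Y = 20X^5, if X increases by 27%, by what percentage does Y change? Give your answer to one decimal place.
230.4%

For Y = 20X^5:
If X → X(1 + 0.27)
Then Y → Y · (1 + 0.27)^5
     ≈ Y · 3.3038

Percentage change = ((1 + 0.27)^5 − 1) × 100% ≈ 230.4%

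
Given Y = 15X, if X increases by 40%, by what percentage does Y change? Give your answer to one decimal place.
40.0%

For Y = 15X:
If X → X(1 + 0.4)
Then Y → Y · (1 + 0.4)^1
     = Y · 1.4000

Percentage change = ((1 + 0.4)^1 − 1) × 100% = 40.0%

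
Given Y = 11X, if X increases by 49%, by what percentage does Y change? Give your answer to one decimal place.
49.0%

For Y = 11X:
If X → X(1 + 0.49)
Then Y → Y · (1 + 0.49)^1
     = Y · 1.4900

Percentage change = ((1 + 0.49)^1 − 1) × 100% = 49.0%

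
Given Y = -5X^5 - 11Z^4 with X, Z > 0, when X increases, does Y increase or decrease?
Y decreases

Taking the partial derivative:
∂Y/∂X = -25X^4

∂Y/∂X = -25X^4 < 0 (assuming positive values)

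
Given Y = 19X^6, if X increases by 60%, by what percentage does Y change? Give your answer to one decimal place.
1577.7%

For Y = 19X^6:
If X → X(1 + 0.6)
Then Y → Y · (1 + 0.6)^6
     ≈ Y · 16.7772

Percentage change = ((1 + 0.6)^6 − 1) × 100% ≈ 1577.7%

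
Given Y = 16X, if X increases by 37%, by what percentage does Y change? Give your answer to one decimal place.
37.0%

For Y = 16X:
If X → X(1 + 0.37)
Then Y → Y · (1 + 0.37)^1
     = Y · 1.3700

Percentage change = ((1 + 0.37)^1 − 1) × 100% = 37.0%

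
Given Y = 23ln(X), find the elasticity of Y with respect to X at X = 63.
Elasticity = 1/ln(63) ≈ 0.2414

Elasticity = (dY/dX) · (X/Y)

dY/dX = 23/X
At X = 63: dY/dX = 23/63, Y = 23·ln(63)

Elasticity = (23/63) · (63 / (23·ln(63))) = 1/ln(63) ≈ 0.2414

Interpretation: for a small percentage change in X, the percentage change in Y is approximately 0.24 times as large.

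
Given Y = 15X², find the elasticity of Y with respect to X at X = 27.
Elasticity = 2

Elasticity = (dY/dX) · (X/Y)

dY/dX = 30·X
At X = 27: dY/dX = 810, Y = 10935

Elasticity = 810 · (27 / 10935) = 2

Interpretation: for a small percentage change in X, the percentage change in Y is approximately 2.00 times as large.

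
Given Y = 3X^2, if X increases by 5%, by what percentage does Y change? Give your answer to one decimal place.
10.3%

For Y = 3X^2:
If X → X(1 + 0.05)
Then Y → Y · (1 + 0.05)^2
     = Y · 1.1025

Percentage change = ((1 + 0.05)^2 − 1) × 100% ≈ 10.3%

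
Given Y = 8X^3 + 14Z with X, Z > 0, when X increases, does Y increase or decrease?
Y increases

Taking the partial derivative:
∂Y/∂X = 24X^2

∂Y/∂X = 24X^2 > 0 (assuming positive values)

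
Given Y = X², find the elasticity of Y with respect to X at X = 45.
Elasticity = 2

Elasticity = (dY/dX) · (X/Y)

dY/dX = 2·X
At X = 45: dY/dX = 90, Y = 2025

Elasticity = 90 · (45 / 2025) = 2

Interpretation: for a small percentage change in X, the percentage change in Y is approximately 2.00 times as large.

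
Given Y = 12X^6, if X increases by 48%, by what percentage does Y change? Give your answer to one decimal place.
950.9%

For Y = 12X^6:
If X → X(1 + 0.48)
Then Y → Y · (1 + 0.48)^6
     ≈ Y · 10.5092

Percentage change = ((1 + 0.48)^6 − 1) × 100% ≈ 950.9%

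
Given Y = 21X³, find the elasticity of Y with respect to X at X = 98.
Elasticity = 3

Elasticity = (dY/dX) · (X/Y)

dY/dX = 63·X²
At X = 98: dY/dX = 605052, Y = 19765032

Elasticity = 605052 · (98 / 19765032) = 3

Interpretation: for a small percentage change in X, the percentage change in Y is approximately 3.00 times as large.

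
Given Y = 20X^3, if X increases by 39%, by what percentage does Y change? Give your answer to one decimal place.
168.6%

For Y = 20X^3:
If X → X(1 + 0.39)
Then Y → Y · (1 + 0.39)^3
     ≈ Y · 2.6856

Percentage change = ((1 + 0.39)^3 − 1) × 100% ≈ 168.6%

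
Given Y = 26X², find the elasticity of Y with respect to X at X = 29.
Elasticity = 2

Elasticity = (dY/dX) · (X/Y)

dY/dX = 52·X
At X = 29: dY/dX = 1508, Y = 21866

Elasticity = 1508 · (29 / 21866) = 2

Interpretation: for a small percentage change in X, the percentage change in Y is approximately 2.00 times as large.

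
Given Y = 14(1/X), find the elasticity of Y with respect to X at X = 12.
Elasticity = -1

Elasticity = (dY/dX) · (X/Y)

dY/dX = -14/X²
At X = 12: dY/dX = -7/72, Y = 7/6

Elasticity = (-7/72) · (12 / (7/6)) = -1

Interpretation: for a small percentage change in X, the percentage change in Y is approximately -1.00 times as large.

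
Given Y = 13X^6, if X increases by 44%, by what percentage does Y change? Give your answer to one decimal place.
791.6%

For Y = 13X^6:
If X → X(1 + 0.44)
Then Y → Y · (1 + 0.44)^6
     ≈ Y · 8.9161

Percentage change = ((1 + 0.44)^6 − 1) × 100% ≈ 791.6%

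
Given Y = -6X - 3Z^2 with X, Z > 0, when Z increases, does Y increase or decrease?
Y decreases

Taking the partial derivative:
∂Y/∂Z = -6Z

∂Y/∂Z = -6Z < 0 (assuming positive values)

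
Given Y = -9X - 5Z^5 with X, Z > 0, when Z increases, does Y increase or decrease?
Y decreases

Taking the partial derivative:
∂Y/∂Z = -25Z^4

∂Y/∂Z = -25Z^4 < 0 (assuming positive values)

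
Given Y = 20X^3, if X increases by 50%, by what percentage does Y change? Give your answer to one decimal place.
237.5%

For Y = 20X^3:
If X → X(1 + 0.5)
Then Y → Y · (1 + 0.5)^3
     = Y · 3.3750

Percentage change = ((1 + 0.5)^3 − 1) × 100% = 237.5%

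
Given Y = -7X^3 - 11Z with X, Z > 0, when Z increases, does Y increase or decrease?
Y decreases

Taking the partial derivative:
∂Y/∂Z = -11

∂Y/∂Z = -11 < 0 (assuming positive values)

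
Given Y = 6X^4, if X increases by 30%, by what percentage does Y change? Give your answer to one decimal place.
185.6%

For Y = 6X^4:
If X → X(1 + 0.3)
Then Y → Y · (1 + 0.3)^4
     = Y · 2.8561

Percentage change = ((1 + 0.3)^4 − 1) × 100% ≈ 185.6%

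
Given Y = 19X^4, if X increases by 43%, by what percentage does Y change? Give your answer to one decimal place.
318.2%

For Y = 19X^4:
If X → X(1 + 0.43)
Then Y → Y · (1 + 0.43)^4
     ≈ Y · 4.1816

Percentage change = ((1 + 0.43)^4 − 1) × 100% ≈ 318.2%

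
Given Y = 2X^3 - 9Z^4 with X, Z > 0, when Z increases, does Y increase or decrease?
Y decreases

Taking the partial derivative:
∂Y/∂Z = -36Z^3

∂Y/∂Z = -36Z^3 < 0 (assuming positive values)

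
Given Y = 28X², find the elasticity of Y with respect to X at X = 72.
Elasticity = 2

Elasticity = (dY/dX) · (X/Y)

dY/dX = 56·X
At X = 72: dY/dX = 4032, Y = 145152

Elasticity = 4032 · (72 / 145152) = 2

Interpretation: for a small percentage change in X, the percentage change in Y is approximately 2.00 times as large.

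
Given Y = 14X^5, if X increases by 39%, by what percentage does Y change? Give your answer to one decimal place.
418.9%

For Y = 14X^5:
If X → X(1 + 0.39)
Then Y → Y · (1 + 0.39)^5
     ≈ Y · 5.1889

Percentage change = ((1 + 0.39)^5 − 1) × 100% ≈ 418.9%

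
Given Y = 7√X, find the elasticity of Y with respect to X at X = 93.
Elasticity = 1/2

Elasticity = (dY/dX) · (X/Y)

dY/dX = 7/(2·√X)
At X = 93: dY/dX = 7·√93/186, Y = 7·√93

Elasticity = (7·√93/186) · (93 / (7·√93)) = 1/2

Interpretation: for a small percentage change in X, the percentage change in Y is approximately 0.50 times as large.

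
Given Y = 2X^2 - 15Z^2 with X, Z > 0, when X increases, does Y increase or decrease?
Y increases

Taking the partial derivative:
∂Y/∂X = 4X

∂Y/∂X = 4X > 0 (assuming positive values)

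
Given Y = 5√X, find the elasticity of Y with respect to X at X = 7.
Elasticity = 1/2

Elasticity = (dY/dX) · (X/Y)

dY/dX = 5/(2·√X)
At X = 7: dY/dX = 5·√7/14, Y = 5·√7

Elasticity = (5·√7/14) · (7 / (5·√7)) = 1/2

Interpretation: for a small percentage change in X, the percentage change in Y is approximately 0.50 times as large.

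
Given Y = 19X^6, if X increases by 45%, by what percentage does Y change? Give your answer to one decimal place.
829.4%

For Y = 19X^6:
If X → X(1 + 0.45)
Then Y → Y · (1 + 0.45)^6
     ≈ Y · 9.2941

Percentage change = ((1 + 0.45)^6 − 1) × 100% ≈ 829.4%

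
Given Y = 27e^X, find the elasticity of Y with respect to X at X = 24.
Elasticity = 24

Elasticity = (dY/dX) · (X/Y)

dY/dX = 27·e^X
At X = 24: dY/dX = 27·e^24, Y = 27·e^24

Elasticity = (27·e^24) · (24 / (27·e^24)) = 24

Interpretation: for a small percentage change in X, the percentage change in Y is approximately 24.00 times as large.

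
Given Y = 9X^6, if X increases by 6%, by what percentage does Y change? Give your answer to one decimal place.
41.9%

For Y = 9X^6:
If X → X(1 + 0.06)
Then Y → Y · (1 + 0.06)^6
     ≈ Y · 1.4185

Percentage change = ((1 + 0.06)^6 − 1) × 100% ≈ 41.9%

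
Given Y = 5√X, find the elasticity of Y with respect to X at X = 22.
Elasticity = 1/2

Elasticity = (dY/dX) · (X/Y)

dY/dX = 5/(2·√X)
At X = 22: dY/dX = 5·√22/44, Y = 5·√22

Elasticity = (5·√22/44) · (22 / (5·√22)) = 1/2

Interpretation: for a small percentage change in X, the percentage change in Y is approximately 0.50 times as large.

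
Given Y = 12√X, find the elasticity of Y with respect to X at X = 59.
Elasticity = 1/2

Elasticity = (dY/dX) · (X/Y)

dY/dX = 6/√X
At X = 59: dY/dX = 6·√59/59, Y = 12·√59

Elasticity = (6·√59/59) · (59 / (12·√59)) = 1/2

Interpretation: for a small percentage change in X, the percentage change in Y is approximately 0.50 times as large.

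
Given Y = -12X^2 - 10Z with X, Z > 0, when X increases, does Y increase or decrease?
Y decreases

Taking the partial derivative:
∂Y/∂X = -24X

∂Y/∂X = -24X < 0 (assuming positive values)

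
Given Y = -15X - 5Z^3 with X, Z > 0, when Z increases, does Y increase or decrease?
Y decreases

Taking the partial derivative:
∂Y/∂Z = -15Z^2

∂Y/∂Z = -15Z^2 < 0 (assuming positive values)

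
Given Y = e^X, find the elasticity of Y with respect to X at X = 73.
Elasticity = 73

Elasticity = (dY/dX) · (X/Y)

dY/dX = e^X
At X = 73: dY/dX = e^73, Y = e^73

Elasticity = (e^73) · (73 / (e^73)) = 73

Interpretation: for a small percentage change in X, the percentage change in Y is approximately 73.00 times as large.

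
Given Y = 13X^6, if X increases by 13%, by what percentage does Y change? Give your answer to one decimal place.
108.2%

For Y = 13X^6:
If X → X(1 + 0.13)
Then Y → Y · (1 + 0.13)^6
     ≈ Y · 2.0820

Percentage change = ((1 + 0.13)^6 − 1) × 100% ≈ 108.2%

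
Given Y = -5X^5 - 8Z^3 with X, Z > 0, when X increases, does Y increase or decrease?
Y decreases

Taking the partial derivative:
∂Y/∂X = -25X^4

∂Y/∂X = -25X^4 < 0 (assuming positive values)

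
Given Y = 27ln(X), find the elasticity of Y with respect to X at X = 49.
Elasticity = 1/ln(49) ≈ 0.2569

Elasticity = (dY/dX) · (X/Y)

dY/dX = 27/X
At X = 49: dY/dX = 27/49, Y = 27·ln(49)

Elasticity = (27/49) · (49 / (27·ln(49))) = 1/ln(49) ≈ 0.2569

Interpretation: for a small percentage change in X, the percentage change in Y is approximately 0.26 times as large.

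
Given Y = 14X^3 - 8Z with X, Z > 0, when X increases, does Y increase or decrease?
Y increases

Taking the partial derivative:
∂Y/∂X = 42X^2

∂Y/∂X = 42X^2 > 0 (assuming positive values)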